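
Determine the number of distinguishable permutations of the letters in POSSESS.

POSSESS has 7 letters with S appearing 4 times.
So there are 7! / (4!) = 210 distinguishable arrangements.

210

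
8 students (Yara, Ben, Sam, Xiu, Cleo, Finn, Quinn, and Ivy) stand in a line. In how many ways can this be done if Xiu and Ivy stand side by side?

Place the 6 others and the Xiu-Ivy pair as 7 objects in a line; the pair has 2 internal arrangements.
That gives 2 × 7! = 2 × 5040 = 10080.

10080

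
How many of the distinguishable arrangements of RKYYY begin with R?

4

With the first slot taken by R, it remains to arrange the other 4 letters (KYYY).
Those 4 letters have Y appearing 3 times, giving (4)!/(3!) = 4.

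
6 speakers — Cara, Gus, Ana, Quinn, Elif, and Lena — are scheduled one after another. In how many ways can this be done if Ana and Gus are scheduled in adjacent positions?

240

Place the 4 others and the Ana-Gus pair as 5 objects in a line; the pair has 2 internal arrangements.
That gives 2 × 5! = 2 × 120 = 240.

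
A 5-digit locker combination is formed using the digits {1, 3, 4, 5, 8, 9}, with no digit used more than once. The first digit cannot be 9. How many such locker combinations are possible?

600

The first digit has 6−1 = 5 choices (anything except 9).
The remaining 4 digits are filled from the other 5 symbols without repetition: 5 × 4 × 3 × 2 = 120.
Total: 5 × 120 = 600.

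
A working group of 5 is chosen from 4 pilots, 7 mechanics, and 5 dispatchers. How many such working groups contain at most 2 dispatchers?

Split by how many dispatchers are chosen (0 through 2).
Sum: C(5,0)·C(11,5) + C(5,1)·C(11,4) + C(5,2)·C(11,3) = 462 + 1650 + 1650 = 3762.

3762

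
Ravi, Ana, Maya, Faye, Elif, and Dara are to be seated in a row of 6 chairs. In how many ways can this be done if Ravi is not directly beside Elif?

480

There are 6! = 720 arrangements in all. If Ravi and Elif are adjacent, merging them into one block gives 2·(5)! = 240 arrangements.
Complementary counting: 720 − 240 = 480.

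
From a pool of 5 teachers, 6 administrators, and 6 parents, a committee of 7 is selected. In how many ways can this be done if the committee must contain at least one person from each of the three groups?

With no constraint there are C(17,7) = 19448 possible selections.
Subtract selections that omit an entire group: no teachers → C(12,7) = 792; no administrators → C(11,7) = 330; no parents → C(11,7) = 330.
Add back selections omitting two groups (i.e. drawn from a single group): C(5,7) + C(6,7) + C(6,7) = 0.
By inclusion–exclusion: 19448 − 1452 + 0 = 17996.

17996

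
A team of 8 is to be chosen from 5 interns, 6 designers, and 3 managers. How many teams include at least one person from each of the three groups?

2828

Unrestricted: C(14,8) = 3003 ways to pick any 8 of the 14.
Selections missing a whole group: no interns → C(9,8) = 9; no designers → C(8,8) = 1; no managers → C(11,8) = 165.
Add back selections omitting two groups (i.e. drawn from a single group): C(5,8) + C(6,8) + C(3,8) = 0.
By inclusion–exclusion: 3003 − 175 + 0 = 2828.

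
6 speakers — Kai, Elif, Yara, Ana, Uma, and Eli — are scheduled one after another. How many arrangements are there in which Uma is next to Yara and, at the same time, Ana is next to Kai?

96

Treat {Uma,Yara} as one block (2 orders) and {Ana,Kai} as another (2 orders).
That leaves 4 units to arrange: 2 × 2 × 4! = 4 × 24 = 96.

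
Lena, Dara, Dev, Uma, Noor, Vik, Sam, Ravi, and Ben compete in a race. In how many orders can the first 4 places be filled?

3024

There are 9 choices for 1st place, 8 for 2nd, and so on down to 6 for position 4.
That gives 9 × 8 × 7 × 6 = 3024.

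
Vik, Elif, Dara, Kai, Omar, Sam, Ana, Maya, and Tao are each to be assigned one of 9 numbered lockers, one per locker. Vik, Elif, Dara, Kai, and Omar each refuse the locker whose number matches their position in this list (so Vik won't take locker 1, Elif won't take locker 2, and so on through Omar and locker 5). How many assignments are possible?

205056

Let Aᵢ (for 1 ≤ i ≤ 5) be the placements that put person i in their forbidden locker. Any j of these fix j positions, leaving (9−j)! ways to fill the rest, and there are C(5,j) ways to pick which j.
By inclusion–exclusion, the number of valid placements is Σ_{j=0}^{5} (−1)^j C(5,j)·(9−j)!.
Computing: 362880 − 201600 + 50400 − 7200 + 600 − 24 = 205056.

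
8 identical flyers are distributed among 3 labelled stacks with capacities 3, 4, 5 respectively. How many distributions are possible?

14

By stars and bars, unrestricted non-negative solutions to x_1+…+x_3 = 8 number C(8+2,2) = 45.
Subtract solutions that violate a single cap (substitute x_i' = x_i − (cap_i+1)): x_1 ≥ 4 gives C(6,2) = 15; x_2 ≥ 5 gives C(5,2) = 10; x_3 ≥ 6 gives C(4,2) = 6. Together 31.
No two caps can be exceeded simultaneously, so the pair terms are all 0.
By inclusion–exclusion the count is 45 − 31 + 0 = 14.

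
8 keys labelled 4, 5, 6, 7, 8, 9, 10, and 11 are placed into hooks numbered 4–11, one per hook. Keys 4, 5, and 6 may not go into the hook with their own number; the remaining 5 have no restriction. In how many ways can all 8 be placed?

Let Aᵢ (for i ∈ {4, 5, 6}) be the placements that put key i in its forbidden hook. Any j of these fix j positions, leaving (8−j)! ways to fill the rest, and there are C(3,j) ways to pick which j.
By inclusion–exclusion, the number of valid placements is Σ_{j=0}^{3} (−1)^j C(3,j)·(8−j)!.
Computing: 40320 − 15120 + 2160 − 120 = 27240.

27240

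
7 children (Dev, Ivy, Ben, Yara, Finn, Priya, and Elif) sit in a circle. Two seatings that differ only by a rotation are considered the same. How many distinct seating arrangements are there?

Seat Dev anywhere (absorbing the rotational symmetry), then permute the other 6: (6)! = 720.

720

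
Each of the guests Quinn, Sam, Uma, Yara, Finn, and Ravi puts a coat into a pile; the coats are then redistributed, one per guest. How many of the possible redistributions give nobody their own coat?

265

This is the derangement count D_6: permutations of 6 items with no fixed point.
By inclusion–exclusion this is Σ_{j=0}^{6} (−1)^j C(6,j)·(6−j)!.
Computing: 720 − 720 + 360 − 120 + 30 − 6 + 1 = 265.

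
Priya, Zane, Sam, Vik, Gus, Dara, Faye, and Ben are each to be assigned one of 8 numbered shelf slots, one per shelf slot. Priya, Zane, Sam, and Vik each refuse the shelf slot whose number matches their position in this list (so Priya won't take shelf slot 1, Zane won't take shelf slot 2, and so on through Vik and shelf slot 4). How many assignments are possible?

24024

Let Aᵢ (for 1 ≤ i ≤ 4) be the placements that put person i in their forbidden shelf slot. Any j of these fix j positions, leaving (8−j)! ways to fill the rest, and there are C(4,j) ways to pick which j.
By inclusion–exclusion, the number of valid placements is Σ_{j=0}^{4} (−1)^j C(4,j)·(8−j)!.
Computing: 40320 − 20160 + 4320 − 480 + 24 = 24024.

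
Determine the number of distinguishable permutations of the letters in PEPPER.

PEPPER has 6 letters with E appearing twice and P appearing 3 times.
Dividing 6! = 720 by 3!·2! = 12 for the repeated letters gives 60.

60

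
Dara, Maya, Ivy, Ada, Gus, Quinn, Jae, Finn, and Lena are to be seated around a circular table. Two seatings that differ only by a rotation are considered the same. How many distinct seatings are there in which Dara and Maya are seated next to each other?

Treat {Dara, Maya} as one unit (2 internal orders) and seat the resulting 8 units around the table: (7)! circular arrangements.
So 2 × (7)! = 2 × 5040 = 10080.

10080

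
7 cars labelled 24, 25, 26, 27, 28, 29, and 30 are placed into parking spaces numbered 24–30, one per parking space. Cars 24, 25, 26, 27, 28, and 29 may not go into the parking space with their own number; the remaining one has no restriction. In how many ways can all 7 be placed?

2119

Let Aᵢ (for 24 ≤ i ≤ 29) be the placements that put car i in its forbidden parking space. Any j of these fix j positions, leaving (7−j)! ways to fill the rest, and there are C(6,j) ways to pick which j.
By inclusion–exclusion, the number of valid placements is Σ_{j=0}^{6} (−1)^j C(6,j)·(7−j)!.
Computing: 5040 − 4320 + 1800 − 480 + 90 − 12 + 1 = 2119.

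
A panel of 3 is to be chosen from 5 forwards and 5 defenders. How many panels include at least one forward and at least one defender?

Unrestricted: C(10,3) = 120 ways to pick any 3 of the 10.
Selections missing a whole group: no forwards → C(5,3) = 10; no defenders → C(5,3) = 10.
Both groups omitted at once is impossible, so 120 − 20 = 100.

100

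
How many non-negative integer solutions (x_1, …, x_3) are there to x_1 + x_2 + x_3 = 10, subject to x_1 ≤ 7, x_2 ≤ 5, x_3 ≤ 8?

42

By stars and bars, unrestricted non-negative solutions to x_1+…+x_3 = 10 number C(10+2,2) = 66.
Subtract solutions that violate a single cap (substitute x_i' = x_i − (cap_i+1)): x_1 ≥ 8 gives C(4,2) = 6; x_2 ≥ 6 gives C(6,2) = 15; x_3 ≥ 9 gives C(3,2) = 3. Together 24.
No two caps can be exceeded simultaneously, so the pair terms are all 0.
By inclusion–exclusion the count is 66 − 24 + 0 = 42.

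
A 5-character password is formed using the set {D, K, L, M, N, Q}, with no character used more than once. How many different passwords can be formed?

Choose and order 5 of the 6 symbols: the first character has 6 options, the next 5, and so on down to 2.
6 × 5 × 4 × 3 × 2 = 720.

720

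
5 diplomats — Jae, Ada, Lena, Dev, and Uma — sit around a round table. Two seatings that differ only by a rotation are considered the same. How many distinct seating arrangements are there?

Seat Jae anywhere (absorbing the rotational symmetry), then permute the other 4: (4)! = 24.

24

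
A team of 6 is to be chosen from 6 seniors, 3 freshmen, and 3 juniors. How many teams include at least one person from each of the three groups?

756

With no constraint there are C(12,6) = 924 possible selections.
Selections missing a whole group: no seniors → C(6,6) = 1; no freshmen → C(9,6) = 84; no juniors → C(9,6) = 84.
Add back selections omitting two groups (i.e. drawn from a single group): C(6,6) + C(3,6) + C(3,6) = 1.
By inclusion–exclusion: 924 − 169 + 1 = 756.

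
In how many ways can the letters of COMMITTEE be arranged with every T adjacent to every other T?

10080

Treat the 2 copies of T as a single block. The multiset to arrange is then {TT, C, E, E, I, M, M, O}, 8 items in all.
That gives (8)!/(2!·2!) = 10080 arrangements.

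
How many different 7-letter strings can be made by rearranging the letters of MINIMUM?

420

MINIMUM has 7 letters with I appearing twice and M appearing 3 times.
So there are 7! / (3!·2!) = 420 distinguishable arrangements.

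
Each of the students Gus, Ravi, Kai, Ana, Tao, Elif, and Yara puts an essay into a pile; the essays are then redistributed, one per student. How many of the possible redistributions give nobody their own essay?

1854

This is the derangement count D_7: permutations of 7 items with no fixed point.
By inclusion–exclusion this is Σ_{j=0}^{7} (−1)^j C(7,j)·(7−j)!.
Computing: 5040 − 5040 + 2520 − 840 + 210 − 42 + 7 − 1 = 1854.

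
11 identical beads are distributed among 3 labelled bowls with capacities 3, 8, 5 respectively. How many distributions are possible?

Without the upper bounds there are C(13,2) = 78 ways to split 11 among 3 bowls.
Subtract solutions that violate a single cap (substitute x_i' = x_i − (cap_i+1)): x_1 ≥ 4 gives C(9,2) = 36; x_2 ≥ 9 gives C(4,2) = 6; x_3 ≥ 6 gives C(7,2) = 21. Together 63.
Add back pairs where two caps are both exceeded: 0 + 3 + 0 = 3.
By inclusion–exclusion the count is 78 − 63 + 3 = 18.

18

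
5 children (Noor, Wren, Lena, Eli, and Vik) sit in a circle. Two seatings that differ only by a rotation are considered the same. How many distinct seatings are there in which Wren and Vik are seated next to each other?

12

Glue Wren and Vik into a block (2 internal orders). Seating 4 units around a circle gives (3)! arrangements.
So 2 × (3)! = 2 × 6 = 12.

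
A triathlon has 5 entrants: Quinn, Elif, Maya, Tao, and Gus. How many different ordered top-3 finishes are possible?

There are 5 choices for 1st place, 4 for 2nd, and 3 for 3rd.
That gives 5 × 4 × 3 = 60.

60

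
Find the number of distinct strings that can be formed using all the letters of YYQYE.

YYQYE has 5 letters with Y appearing 3 times.
The number of distinct arrangements is 5!/(3!) = 120/6 = 20.

20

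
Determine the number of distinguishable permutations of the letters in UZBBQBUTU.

10080

Letter multiplicities in UZBBQBUTU: B×3, Q×1, T×1, U×3, Z×1.
Dividing 9! = 362880 by 3!·3! = 36 for the repeated letters gives 10080.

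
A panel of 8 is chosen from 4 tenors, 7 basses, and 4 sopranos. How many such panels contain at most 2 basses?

645

Split by how many basses are chosen (0 through 2).
Sum: C(7,0)·C(8,8) + C(7,1)·C(8,7) + C(7,2)·C(8,6) = 1 + 56 + 588 = 645.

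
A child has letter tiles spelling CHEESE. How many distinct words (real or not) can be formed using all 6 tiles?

Letter multiplicities in CHEESE: C×1, E×3, H×1, S×1.
The number of distinct arrangements is 6!/(3!) = 720/6 = 120.

120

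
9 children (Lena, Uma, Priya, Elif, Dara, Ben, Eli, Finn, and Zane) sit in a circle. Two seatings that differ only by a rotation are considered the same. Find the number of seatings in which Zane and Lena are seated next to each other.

Glue Zane and Lena into a block (2 internal orders). Seating 8 units around a circle gives (7)! arrangements.
So 2 × (7)! = 2 × 5040 = 10080.

10080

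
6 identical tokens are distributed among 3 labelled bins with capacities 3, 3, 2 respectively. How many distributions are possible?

6

Without the upper bounds there are C(8,2) = 28 ways to split 6 among 3 bins.
Subtract solutions that violate a single cap (substitute x_i' = x_i − (cap_i+1)): x_1 ≥ 4 gives C(4,2) = 6; x_2 ≥ 4 gives C(4,2) = 6; x_3 ≥ 3 gives C(5,2) = 10. Together 22.
No two caps can be exceeded simultaneously, so the pair terms are all 0.
By inclusion–exclusion the count is 28 − 22 + 0 = 6.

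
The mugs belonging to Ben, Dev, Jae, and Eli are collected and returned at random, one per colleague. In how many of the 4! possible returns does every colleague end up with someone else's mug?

Count assignments avoiding every fixed point. For any j of the 4 colleagues fixed to their own mug, the other 4−j can be arranged in (4−j)! ways.
By inclusion–exclusion this is Σ_{j=0}^{4} (−1)^j C(4,j)·(4−j)!.
Computing: 24 − 24 + 12 − 4 + 1 = 9.

9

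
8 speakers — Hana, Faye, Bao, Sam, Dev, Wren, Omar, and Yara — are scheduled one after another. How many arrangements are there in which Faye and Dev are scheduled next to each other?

10080

Glue Faye and Dev into one block (2 internal orders), leaving 7 units to arrange in a row.
That gives 2 × 7! = 2 × 5040 = 10080.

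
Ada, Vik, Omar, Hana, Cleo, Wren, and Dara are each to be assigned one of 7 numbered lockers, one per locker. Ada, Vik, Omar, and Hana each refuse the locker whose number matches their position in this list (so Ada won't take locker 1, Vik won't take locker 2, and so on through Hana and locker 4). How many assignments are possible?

2790

Let Aᵢ (for 1 ≤ i ≤ 4) be the placements that put person i in their forbidden locker. Any j of these fix j positions, leaving (7−j)! ways to fill the rest, and there are C(4,j) ways to pick which j.
By inclusion–exclusion, the number of valid placements is Σ_{j=0}^{4} (−1)^j C(4,j)·(7−j)!.
Computing: 5040 − 2880 + 720 − 96 + 6 = 2790.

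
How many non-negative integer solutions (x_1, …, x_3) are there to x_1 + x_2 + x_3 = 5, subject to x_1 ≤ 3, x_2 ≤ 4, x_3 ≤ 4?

By stars and bars, unrestricted non-negative solutions to x_1+…+x_3 = 5 number C(5+2,2) = 21.
Subtract solutions that violate a single cap (substitute x_i' = x_i − (cap_i+1)): x_1 ≥ 4 gives C(3,2) = 3; x_2 ≥ 5 gives C(2,2) = 1; x_3 ≥ 5 gives C(2,2) = 1. Together 5.
No two caps can be exceeded simultaneously, so the pair terms are all 0.
By inclusion–exclusion the count is 21 − 5 + 0 = 16.

16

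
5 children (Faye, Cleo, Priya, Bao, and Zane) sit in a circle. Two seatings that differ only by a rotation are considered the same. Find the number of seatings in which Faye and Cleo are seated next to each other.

12

Glue Faye and Cleo into a block (2 internal orders). Seating 4 units around a circle gives (3)! arrangements.
So 2 × (3)! = 2 × 6 = 12.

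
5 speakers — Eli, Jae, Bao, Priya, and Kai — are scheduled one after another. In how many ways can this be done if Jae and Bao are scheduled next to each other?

Treat {Jae, Bao} as a single unit. There are 4 units to order, and the pair itself can be ordered 2 ways.
That gives 2 × 4! = 2 × 24 = 48.

48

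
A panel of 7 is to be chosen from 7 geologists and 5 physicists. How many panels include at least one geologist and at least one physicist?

791

Total 7-person selections from all 12: C(12,7) = 792.
Subtract selections that omit an entire group: no geologists → C(5,7) = 0; no physicists → C(7,7) = 1.
Both groups omitted at once is impossible, so 792 − 1 = 791.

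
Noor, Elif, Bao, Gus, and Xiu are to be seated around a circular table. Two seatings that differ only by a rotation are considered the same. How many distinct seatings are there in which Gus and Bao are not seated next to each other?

12

Without the restriction there are (4)! = 24 seatings.
Those with Gus next to Bao: fuse the pair into one unit and seat 4 units around a circle — 2·(3)! = 12.
Subtracting, 24 − 12 = 12.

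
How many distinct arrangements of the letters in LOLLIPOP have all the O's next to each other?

Treat the 2 copies of O as a single block. The multiset to arrange is then {OO, I, L, L, L, P, P}, 7 items in all.
That gives (7)!/(3!·2!) = 420 arrangements.

420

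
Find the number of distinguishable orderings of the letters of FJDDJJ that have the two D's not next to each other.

40

There are 6!/(3!·2!) = 60 arrangements of FJDDJJ in total.
Arrangements with the D's together: treat DD as one letter, giving (5)!/(3!) = 20.
Subtracting, 60 − 20 = 40 arrangements keep the D's apart.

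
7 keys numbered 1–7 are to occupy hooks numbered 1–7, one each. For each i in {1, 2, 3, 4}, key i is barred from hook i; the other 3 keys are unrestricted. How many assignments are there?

2790

Let Aᵢ (for 1 ≤ i ≤ 4) be the placements that put key i in its forbidden hook. Any j of these fix j positions, leaving (7−j)! ways to fill the rest, and there are C(4,j) ways to pick which j.
By inclusion–exclusion, the number of valid placements is Σ_{j=0}^{4} (−1)^j C(4,j)·(7−j)!.
Computing: 5040 − 2880 + 720 − 96 + 6 = 2790.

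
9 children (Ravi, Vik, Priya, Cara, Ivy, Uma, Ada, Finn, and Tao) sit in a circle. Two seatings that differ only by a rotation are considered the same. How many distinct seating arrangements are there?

Around a circle, 9 distinct people have 9!/9 = (8)! = 40320 rotationally distinct seatings.

40320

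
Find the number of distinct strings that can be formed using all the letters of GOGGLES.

840

Letter multiplicities in GOGGLES: E×1, G×3, L×1, O×1, S×1.
Dividing 7! = 5040 by 3! = 6 for the repeated letters gives 840.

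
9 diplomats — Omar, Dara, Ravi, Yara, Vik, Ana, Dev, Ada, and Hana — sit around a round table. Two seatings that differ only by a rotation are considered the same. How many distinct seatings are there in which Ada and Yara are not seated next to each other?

30240

All circular seatings of 9 people number (8)! = 40320.
Those with Ada next to Yara: fuse the pair into one unit and seat 8 units around a circle — 2·(7)! = 10080.
Subtracting, 40320 − 10080 = 30240.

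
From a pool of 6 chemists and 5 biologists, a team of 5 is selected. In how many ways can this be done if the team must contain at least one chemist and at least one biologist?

455

With no constraint there are C(11,5) = 462 possible selections.
Selections missing a whole group: no chemists → C(5,5) = 1; no biologists → C(6,5) = 6.
Both groups omitted at once is impossible, so 462 − 7 = 455.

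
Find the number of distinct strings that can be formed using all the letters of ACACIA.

60

The 6 letters of ACACIA have repeats: A appearing 3 times and C appearing twice.
Dividing 6! = 720 by 3!·2! = 12 for the repeated letters gives 60.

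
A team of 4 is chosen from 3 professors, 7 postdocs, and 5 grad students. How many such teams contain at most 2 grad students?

1260

Split by how many grad students are chosen (0 through 2).
Sum: C(5,0)·C(10,4) + C(5,1)·C(10,3) + C(5,2)·C(10,2) = 210 + 600 + 450 = 1260.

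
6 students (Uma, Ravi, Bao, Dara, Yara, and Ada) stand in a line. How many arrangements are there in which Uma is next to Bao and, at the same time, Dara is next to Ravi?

Treat {Uma,Bao} as one block (2 orders) and {Dara,Ravi} as another (2 orders).
That leaves 4 units to arrange: 2 × 2 × 4! = 4 × 24 = 96.

96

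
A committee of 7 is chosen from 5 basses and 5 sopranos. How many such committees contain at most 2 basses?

10

Split by how many basses are chosen (0 through 2).
Sum: C(5,0)·C(5,7) + C(5,1)·C(5,6) + C(5,2)·C(5,5) = 0 + 0 + 10 = 10.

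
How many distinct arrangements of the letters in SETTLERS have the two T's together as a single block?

Treat the 2 copies of T as a single block. The multiset to arrange is then {TT, E, E, L, R, S, S}, 7 items in all.
That gives (7)!/(2!·2!) = 1260 arrangements.

1260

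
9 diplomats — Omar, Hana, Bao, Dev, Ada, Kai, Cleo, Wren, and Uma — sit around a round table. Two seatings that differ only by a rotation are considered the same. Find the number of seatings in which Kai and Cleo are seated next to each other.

Treat {Kai, Cleo} as one unit (2 internal orders) and seat the resulting 8 units around the table: (7)! circular arrangements.
So 2 × (7)! = 2 × 5040 = 10080.

10080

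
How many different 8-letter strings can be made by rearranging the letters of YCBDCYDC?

Letter multiplicities in YCBDCYDC: B×1, C×3, D×2, Y×2.
Dividing 8! = 40320 by 3!·2!·2! = 24 for the repeated letters gives 1680.

1680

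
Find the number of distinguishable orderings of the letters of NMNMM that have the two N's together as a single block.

4

Treat the 2 copies of N as a single block. The multiset to arrange is then {NN, M, M, M}, 4 items in all.
That gives (4)!/(3!) = 4 arrangements.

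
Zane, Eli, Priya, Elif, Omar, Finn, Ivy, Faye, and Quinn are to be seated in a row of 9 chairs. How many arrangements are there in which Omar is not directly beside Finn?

There are 9! = 362880 arrangements in all. If Omar and Finn are adjacent, merging them into one block gives 2·(8)! = 80640 arrangements.
So 362880 − 80640 = 282240 arrangements keep them apart.

282240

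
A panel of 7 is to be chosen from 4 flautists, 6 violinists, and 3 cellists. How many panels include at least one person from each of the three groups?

1559

With no constraint there are C(13,7) = 1716 possible selections.
Subtract selections that omit an entire group: no flautists → C(9,7) = 36; no violinists → C(7,7) = 1; no cellists → C(10,7) = 120.
Add back selections omitting two groups (i.e. drawn from a single group): C(4,7) + C(6,7) + C(3,7) = 0.
By inclusion–exclusion: 1716 − 157 + 0 = 1559.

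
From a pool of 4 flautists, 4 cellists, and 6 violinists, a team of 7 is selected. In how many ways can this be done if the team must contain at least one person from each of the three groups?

Total 7-person selections from all 14: C(14,7) = 3432.
Subtract selections that omit an entire group: no flautists → C(10,7) = 120; no cellists → C(10,7) = 120; no violinists → C(8,7) = 8.
Add back selections omitting two groups (i.e. drawn from a single group): C(4,7) + C(4,7) + C(6,7) = 0.
By inclusion–exclusion: 3432 − 248 + 0 = 3184.

3184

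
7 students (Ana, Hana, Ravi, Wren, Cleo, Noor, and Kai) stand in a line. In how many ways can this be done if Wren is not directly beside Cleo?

3600

There are 7! = 5040 arrangements in all. If Wren and Cleo are adjacent, merging them into one block gives 2·(6)! = 1440 arrangements.
Complementary counting: 5040 − 1440 = 3600.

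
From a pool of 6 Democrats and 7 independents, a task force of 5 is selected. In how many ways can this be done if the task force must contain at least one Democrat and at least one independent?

1260

With no constraint there are C(13,5) = 1287 possible selections.
Subtract selections that omit an entire group: no Democrats → C(7,5) = 21; no independents → C(6,5) = 6.
Both groups omitted at once is impossible, so 1287 − 27 = 1260.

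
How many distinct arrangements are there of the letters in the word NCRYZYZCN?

The 9 letters of NCRYZYZCN have repeats: C appearing twice, N appearing twice, Y appearing twice, and Z appearing twice.
The number of distinct arrangements is 9!/(2!·2!·2!·2!) = 362880/16 = 22680.

22680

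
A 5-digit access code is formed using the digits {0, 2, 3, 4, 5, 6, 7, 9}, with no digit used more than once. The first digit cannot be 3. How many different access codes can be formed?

The first digit has 8−1 = 7 choices (anything except 3).
The remaining 4 digits are filled from the other 7 symbols without repetition: 7 × 6 × 5 × 4 = 840.
Total: 7 × 840 = 5880.

5880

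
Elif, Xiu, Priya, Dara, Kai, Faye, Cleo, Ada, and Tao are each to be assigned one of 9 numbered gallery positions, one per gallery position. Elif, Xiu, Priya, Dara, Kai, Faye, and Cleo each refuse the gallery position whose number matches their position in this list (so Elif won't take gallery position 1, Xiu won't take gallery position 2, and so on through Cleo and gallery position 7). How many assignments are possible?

165016

Let Aᵢ (for 1 ≤ i ≤ 7) be the placements that put person i in their forbidden gallery position. Any j of these fix j positions, leaving (9−j)! ways to fill the rest, and there are C(7,j) ways to pick which j.
By inclusion–exclusion, the number of valid placements is Σ_{j=0}^{7} (−1)^j C(7,j)·(9−j)!.
Computing: 362880 − 282240 + 105840 − 25200 + 4200 − 504 + 42 − 2 = 165016.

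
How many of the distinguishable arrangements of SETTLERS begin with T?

1260

Fix T in the first position and arrange the remaining 7 letters.
Those 7 letters have E appearing twice and S appearing twice, giving (7)!/(2!·2!) = 1260.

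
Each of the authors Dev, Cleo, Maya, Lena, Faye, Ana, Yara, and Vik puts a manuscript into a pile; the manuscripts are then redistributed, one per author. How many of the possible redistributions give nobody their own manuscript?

14833

Count assignments avoiding every fixed point. For any j of the 8 authors fixed to their own manuscript, the other 8−j can be arranged in (8−j)! ways.
By inclusion–exclusion this is Σ_{j=0}^{8} (−1)^j C(8,j)·(8−j)!.
Computing: 40320 − 40320 + 20160 − 6720 + 1680 − 336 + 56 − 8 + 1 = 14833.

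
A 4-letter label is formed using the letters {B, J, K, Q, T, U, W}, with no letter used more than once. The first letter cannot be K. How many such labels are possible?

720

The first letter has 7−1 = 6 choices (anything except K).
The remaining 3 letters are filled from the other 6 symbols without repetition: 6 × 5 × 4 = 120.
Total: 6 × 120 = 720.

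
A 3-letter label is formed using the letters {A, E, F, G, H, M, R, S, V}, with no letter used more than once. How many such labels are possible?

504

Choose and order 3 of the 9 symbols: the first letter has 9 options, the next 8, then 7.
That product is 9 × 8 × 7 = 504.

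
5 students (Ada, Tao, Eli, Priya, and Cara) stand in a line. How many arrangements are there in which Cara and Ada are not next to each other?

72

There are 5! = 120 arrangements in all. If Cara and Ada are adjacent, merging them into one block gives 2·(4)! = 48 arrangements.
Complementary counting: 120 − 48 = 72.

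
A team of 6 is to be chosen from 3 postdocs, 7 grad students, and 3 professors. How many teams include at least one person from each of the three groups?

Total 6-person selections from all 13: C(13,6) = 1716.
Selections missing a whole group: no postdocs → C(10,6) = 210; no grad students → C(6,6) = 1; no professors → C(10,6) = 210.
Add back selections omitting two groups (i.e. drawn from a single group): C(3,6) + C(7,6) + C(3,6) = 7.
By inclusion–exclusion: 1716 − 421 + 7 = 1302.

1302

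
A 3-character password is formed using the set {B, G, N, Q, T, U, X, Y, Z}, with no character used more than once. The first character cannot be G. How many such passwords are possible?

448

The first character has 9−1 = 8 choices (anything except G).
The remaining 2 characters are filled from the other 8 symbols without repetition: 8 × 7 = 56.
Total: 8 × 56 = 448.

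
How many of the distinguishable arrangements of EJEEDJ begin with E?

30

With the first slot taken by E, it remains to arrange the other 5 letters (JEEDJ).
Those 5 letters have E appearing twice and J appearing twice, giving (5)!/(2!·2!) = 30.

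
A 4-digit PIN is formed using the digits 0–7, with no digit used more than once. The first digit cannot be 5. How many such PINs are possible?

The first digit has 8−1 = 7 choices (anything except 5).
The remaining 3 digits are filled from the other 7 symbols without repetition: 7 × 6 × 5 = 210.
Total: 7 × 210 = 1470.

1470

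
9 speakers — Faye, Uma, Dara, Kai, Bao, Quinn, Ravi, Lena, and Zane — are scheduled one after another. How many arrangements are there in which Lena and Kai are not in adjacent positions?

282240

Of the 9! = 362880 arrangements, those with Lena and Kai adjacent number 2 × 8! = 80640 (treat the pair as a block with 2 internal orders).
Complementary counting: 362880 − 80640 = 282240.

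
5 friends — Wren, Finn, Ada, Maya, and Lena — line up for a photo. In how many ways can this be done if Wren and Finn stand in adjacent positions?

48

Place the 3 others and the Wren-Finn pair as 4 objects in a line; the pair has 2 internal arrangements.
That gives 2 × 4! = 2 × 24 = 48.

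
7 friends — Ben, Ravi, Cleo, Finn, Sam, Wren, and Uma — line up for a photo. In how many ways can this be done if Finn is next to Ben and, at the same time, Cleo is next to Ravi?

480

Treat {Finn,Ben} as one block (2 orders) and {Cleo,Ravi} as another (2 orders).
That leaves 5 units to arrange: 2 × 2 × 5! = 4 × 120 = 480.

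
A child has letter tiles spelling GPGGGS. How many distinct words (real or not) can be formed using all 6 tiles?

Letter multiplicities in GPGGGS: G×4, P×1, S×1.
So there are 6! / (4!) = 30 distinguishable arrangements.

30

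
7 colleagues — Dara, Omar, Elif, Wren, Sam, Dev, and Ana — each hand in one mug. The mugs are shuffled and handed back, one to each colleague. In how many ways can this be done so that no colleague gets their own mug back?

This is the derangement count D_7: permutations of 7 items with no fixed point.
By inclusion–exclusion this is Σ_{j=0}^{7} (−1)^j C(7,j)·(7−j)!.
Computing: 5040 − 5040 + 2520 − 840 + 210 − 42 + 7 − 1 = 1854.

1854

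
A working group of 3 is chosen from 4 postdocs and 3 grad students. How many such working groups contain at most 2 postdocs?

Split by how many postdocs are chosen (0 through 2).
Sum: C(4,0)·C(3,3) + C(4,1)·C(3,2) + C(4,2)·C(3,1) = 1 + 12 + 18 = 31.

31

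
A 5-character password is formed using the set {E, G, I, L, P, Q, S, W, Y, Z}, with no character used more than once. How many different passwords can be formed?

This is a permutation of 5 out of 10: P(10,5) = 10!/5!.
10 × 9 × 8 × 7 × 6 = 30240.

30240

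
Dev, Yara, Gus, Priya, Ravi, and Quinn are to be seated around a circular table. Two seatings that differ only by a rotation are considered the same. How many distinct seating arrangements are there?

120

Around a circle, 6 distinct people have 6!/6 = (5)! = 120 rotationally distinct seatings.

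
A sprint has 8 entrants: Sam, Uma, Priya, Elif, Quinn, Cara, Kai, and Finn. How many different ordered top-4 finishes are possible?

1680

This is an ordered selection of 4 from 8: P(8,4).
That gives 8 × 7 × 6 × 5 = 1680.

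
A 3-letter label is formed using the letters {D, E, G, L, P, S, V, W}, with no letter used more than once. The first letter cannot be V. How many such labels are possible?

The first letter has 8−1 = 7 choices (anything except V).
The remaining 2 letters are filled from the other 7 symbols without repetition: 7 × 6 = 42.
Total: 7 × 42 = 294.

294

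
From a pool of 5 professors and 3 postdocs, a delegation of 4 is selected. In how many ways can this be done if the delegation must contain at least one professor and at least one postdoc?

65

Total 4-person selections from all 8: C(8,4) = 70.
Selections missing a whole group: no professors → C(3,4) = 0; no postdocs → C(5,4) = 5.
Both groups omitted at once is impossible, so 70 − 5 = 65.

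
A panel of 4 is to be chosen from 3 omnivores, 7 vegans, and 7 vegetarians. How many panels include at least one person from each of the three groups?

1029

With no constraint there are C(17,4) = 2380 possible selections.
Selections missing a whole group: no omnivores → C(14,4) = 1001; no vegans → C(10,4) = 210; no vegetarians → C(10,4) = 210.
Add back selections omitting two groups (i.e. drawn from a single group): C(3,4) + C(7,4) + C(7,4) = 70.
By inclusion–exclusion: 2380 − 1421 + 70 = 1029.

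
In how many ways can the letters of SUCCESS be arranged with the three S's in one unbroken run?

Treat the 3 copies of S as a single block. The multiset to arrange is then {SSS, C, C, E, U}, 5 items in all.
That gives (5)!/(2!) = 60 arrangements.

60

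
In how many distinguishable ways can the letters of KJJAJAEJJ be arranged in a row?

1512

Letter multiplicities in KJJAJAEJJ: A×2, E×1, J×5, K×1.
So there are 9! / (5!·2!) = 1512 distinguishable arrangements.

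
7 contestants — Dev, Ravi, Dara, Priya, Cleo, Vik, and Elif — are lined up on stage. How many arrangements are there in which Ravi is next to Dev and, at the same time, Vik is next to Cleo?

Treat {Ravi,Dev} as one block (2 orders) and {Vik,Cleo} as another (2 orders).
That leaves 5 units to arrange: 2 × 2 × 5! = 4 × 120 = 480.

480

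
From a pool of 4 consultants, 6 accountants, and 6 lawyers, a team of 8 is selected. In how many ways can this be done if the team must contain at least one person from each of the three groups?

12285

With no constraint there are C(16,8) = 12870 possible selections.
Selections missing a whole group: no consultants → C(12,8) = 495; no accountants → C(10,8) = 45; no lawyers → C(10,8) = 45.
Add back selections omitting two groups (i.e. drawn from a single group): C(4,8) + C(6,8) + C(6,8) = 0.
By inclusion–exclusion: 12870 − 585 + 0 = 12285.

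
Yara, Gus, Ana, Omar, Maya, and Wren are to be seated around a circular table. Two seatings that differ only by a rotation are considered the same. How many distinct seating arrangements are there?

Seat Yara anywhere (absorbing the rotational symmetry), then permute the other 5: (5)! = 120.

120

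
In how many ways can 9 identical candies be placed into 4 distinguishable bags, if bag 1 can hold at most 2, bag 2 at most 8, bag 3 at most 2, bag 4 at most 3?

Without the upper bounds there are C(12,3) = 220 ways to split 9 among 4 bags.
Subtract solutions that violate a single cap (substitute x_i' = x_i − (cap_i+1)): x_1 ≥ 3 gives C(9,3) = 84; x_2 ≥ 9 gives C(3,3) = 1; x_3 ≥ 3 gives C(9,3) = 84; x_4 ≥ 4 gives C(8,3) = 56. Together 225.
Add back pairs where two caps are both exceeded: 0 + 20 + 10 + 0 + 0 + 10 = 40.
By inclusion–exclusion the count is 220 − 225 + 40 = 35.

35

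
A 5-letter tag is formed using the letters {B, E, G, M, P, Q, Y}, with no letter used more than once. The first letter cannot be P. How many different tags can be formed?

2160

The first letter has 7−1 = 6 choices (anything except P).
The remaining 4 letters are filled from the other 6 symbols without repetition: 6 × 5 × 4 × 3 = 360.
Total: 6 × 360 = 2160.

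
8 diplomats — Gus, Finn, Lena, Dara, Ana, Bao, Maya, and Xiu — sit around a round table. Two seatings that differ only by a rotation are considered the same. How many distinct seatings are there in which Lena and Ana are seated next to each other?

1440

Treat {Lena, Ana} as one unit (2 internal orders) and seat the resulting 7 units around the table: (6)! circular arrangements.
So 2 × (6)! = 2 × 720 = 1440.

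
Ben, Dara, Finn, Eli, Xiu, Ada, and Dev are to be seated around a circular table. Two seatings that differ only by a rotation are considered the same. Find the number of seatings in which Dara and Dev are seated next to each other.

240

Glue Dara and Dev into a block (2 internal orders). Seating 6 units around a circle gives (5)! arrangements.
So 2 × (5)! = 2 × 120 = 240.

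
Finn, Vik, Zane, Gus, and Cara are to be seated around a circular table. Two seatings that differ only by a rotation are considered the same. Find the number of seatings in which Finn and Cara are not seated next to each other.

12

Without the restriction there are (4)! = 24 seatings.
Seatings with Finn beside Cara: treat them as a block with 2 internal orders, giving 2 × (3)! = 12.
Subtracting, 24 − 12 = 12.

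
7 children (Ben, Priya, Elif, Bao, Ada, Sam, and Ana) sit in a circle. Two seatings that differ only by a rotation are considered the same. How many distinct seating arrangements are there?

720

Around a circle, 7 distinct people have 7!/7 = (6)! = 720 rotationally distinct seatings.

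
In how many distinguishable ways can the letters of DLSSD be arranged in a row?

30

DLSSD has 5 letters with D appearing twice and S appearing twice.
The number of distinct arrangements is 5!/(2!·2!) = 120/4 = 30.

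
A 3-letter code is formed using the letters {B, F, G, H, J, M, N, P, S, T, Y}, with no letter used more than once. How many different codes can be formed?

990

Choose and order 3 of the 11 symbols: the first letter has 11 options, the next 10, then 9.
That product is 11 × 10 × 9 = 990.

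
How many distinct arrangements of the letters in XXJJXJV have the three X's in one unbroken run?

Treat the 3 copies of X as a single block. The multiset to arrange is then {XXX, J, J, J, V}, 5 items in all.
That gives (5)!/(3!) = 20 arrangements.

20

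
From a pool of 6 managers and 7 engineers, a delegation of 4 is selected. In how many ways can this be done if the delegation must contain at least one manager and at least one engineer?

Total 4-person selections from all 13: C(13,4) = 715.
Subtract selections that omit an entire group: no managers → C(7,4) = 35; no engineers → C(6,4) = 15.
Both groups omitted at once is impossible, so 715 − 50 = 665.

665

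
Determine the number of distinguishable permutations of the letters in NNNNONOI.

NNNNONOI has 8 letters with N appearing 5 times and O appearing twice.
The number of distinct arrangements is 8!/(5!·2!) = 40320/240 = 168.

168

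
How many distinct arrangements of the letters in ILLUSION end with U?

1260

Fix U in the last position and arrange the remaining 7 letters.
Those 7 letters have I appearing twice and L appearing twice, giving (7)!/(2!·2!) = 1260.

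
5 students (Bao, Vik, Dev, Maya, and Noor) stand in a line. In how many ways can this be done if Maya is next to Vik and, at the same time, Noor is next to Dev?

Treat {Maya,Vik} as one block (2 orders) and {Noor,Dev} as another (2 orders).
That leaves 3 units to arrange: 2 × 2 × 3! = 4 × 6 = 24.

24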